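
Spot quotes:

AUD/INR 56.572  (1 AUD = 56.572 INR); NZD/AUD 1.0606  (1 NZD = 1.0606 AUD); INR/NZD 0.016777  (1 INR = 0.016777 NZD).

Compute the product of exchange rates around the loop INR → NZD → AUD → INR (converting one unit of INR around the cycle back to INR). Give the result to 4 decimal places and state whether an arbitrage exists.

Around INR → NZD → AUD → INR: 1 × 0.016777 × 1.0606 × 56.572 = 1.006624
Product > 1; profitable direction is INR → NZD → AUD → INR.

1.0066 (arbitrage exists)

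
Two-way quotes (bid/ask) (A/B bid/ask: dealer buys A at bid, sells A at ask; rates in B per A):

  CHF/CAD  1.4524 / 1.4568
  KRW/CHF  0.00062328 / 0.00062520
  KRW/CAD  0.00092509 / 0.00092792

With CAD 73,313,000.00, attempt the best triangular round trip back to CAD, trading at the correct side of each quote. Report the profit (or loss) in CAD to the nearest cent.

Net profit: CAD 1,150,950.96

Best loop CAD → CHF → KRW → CAD:
CAD 73,313,000.00 ÷ 1.4568 (buy CHF at ask) = CHF 50,324,684.24
CHF 50,324,684.24 ÷ 0.00062520 (buy KRW at ask) = KRW 80,493,736,787
KRW 80,493,736,787 × 0.00092509 (sell KRW at bid) = CAD 74,463,950.96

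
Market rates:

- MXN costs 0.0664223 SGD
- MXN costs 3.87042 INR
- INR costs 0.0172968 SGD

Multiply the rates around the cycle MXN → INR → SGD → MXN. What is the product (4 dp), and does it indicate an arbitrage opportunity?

Around MXN → INR → SGD → MXN: 1 × 3.87042 × 0.0172968 ÷ 0.0664223 = 1.007883
Product > 1; profitable direction is MXN → INR → SGD → MXN.

1.0079 (arbitrage exists)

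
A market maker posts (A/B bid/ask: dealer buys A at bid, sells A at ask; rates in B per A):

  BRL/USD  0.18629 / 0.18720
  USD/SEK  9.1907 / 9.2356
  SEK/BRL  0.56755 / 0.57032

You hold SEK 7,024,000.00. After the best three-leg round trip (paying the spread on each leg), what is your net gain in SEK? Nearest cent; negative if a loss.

Net profit: SEK 99,524.82

Best loop SEK → USD → BRL → SEK:
SEK 7,024,000.00 ÷ 9.2356 (buy USD at ask) = USD 760,535.32
USD 760,535.32 ÷ 0.18720 (buy BRL at ask) = BRL 4,062,688.67
BRL 4,062,688.67 ÷ 0.57032 (buy SEK at ask) = SEK 7,123,524.82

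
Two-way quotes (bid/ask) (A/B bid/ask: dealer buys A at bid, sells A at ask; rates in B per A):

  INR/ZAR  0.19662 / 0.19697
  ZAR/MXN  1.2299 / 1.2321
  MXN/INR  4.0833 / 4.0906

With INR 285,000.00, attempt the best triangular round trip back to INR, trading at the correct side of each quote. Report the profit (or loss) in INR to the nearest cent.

Best loop INR → MXN → ZAR → INR:
INR 285,000.00 ÷ 4.0906 (buy MXN at ask) = MXN 69,671.93
MXN 69,671.93 ÷ 1.2321 (buy ZAR at ask) = ZAR 56,547.30
ZAR 56,547.30 ÷ 0.19697 (buy INR at ask) = INR 287,085.86

Net profit: INR 2,085.86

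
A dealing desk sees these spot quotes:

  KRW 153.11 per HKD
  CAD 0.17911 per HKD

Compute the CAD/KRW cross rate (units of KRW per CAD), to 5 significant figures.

CAD/KRW = 854.84

1 CAD ÷ 0.17911 = 5.58316 HKD
5.58316 HKD × 153.11 = 854.838 KRW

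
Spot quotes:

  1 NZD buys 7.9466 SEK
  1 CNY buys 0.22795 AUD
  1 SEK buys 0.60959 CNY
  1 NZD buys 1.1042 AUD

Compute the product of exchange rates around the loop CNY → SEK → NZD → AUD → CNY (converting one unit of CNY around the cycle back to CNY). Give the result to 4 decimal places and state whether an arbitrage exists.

Around CNY → SEK → NZD → AUD → CNY: 1 ÷ 0.60959 ÷ 7.9466 × 1.1042 ÷ 0.22795 = 0.999975
Product ≈ 1 (deviation 0.003%, within rounding noise).

1.0000 (no arbitrage)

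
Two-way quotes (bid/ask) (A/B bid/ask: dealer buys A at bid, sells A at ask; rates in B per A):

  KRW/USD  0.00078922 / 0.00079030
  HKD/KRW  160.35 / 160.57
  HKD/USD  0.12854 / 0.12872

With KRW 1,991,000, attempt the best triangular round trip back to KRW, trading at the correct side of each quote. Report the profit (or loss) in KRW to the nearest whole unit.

Best loop KRW → HKD → USD → KRW:
KRW 1,991,000 ÷ 160.57 (buy HKD at ask) = HKD 12,399.58
HKD 12,399.58 × 0.12854 (sell HKD at bid) = USD 1,593.84
USD 1,593.84 ÷ 0.00079030 (buy KRW at ask) = KRW 2,016,755

Net profit: KRW 25,755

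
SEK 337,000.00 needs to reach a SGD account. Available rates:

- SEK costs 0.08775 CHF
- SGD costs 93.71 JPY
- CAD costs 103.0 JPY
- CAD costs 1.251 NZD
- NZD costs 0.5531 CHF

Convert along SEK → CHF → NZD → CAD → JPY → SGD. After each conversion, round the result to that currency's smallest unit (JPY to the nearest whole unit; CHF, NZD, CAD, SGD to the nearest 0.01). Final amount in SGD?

SEK 337,000.00 × 0.08775 = CHF 29,571.75
CHF 29,571.75 ÷ 0.5531 = NZD 53,465.47
NZD 53,465.47 ÷ 1.251 = CAD 42,738.19
CAD 42,738.19 × 103.0 = JPY 4,402,034
JPY 4,402,034 ÷ 93.71 = SGD 46,975.07

SGD 46,975.07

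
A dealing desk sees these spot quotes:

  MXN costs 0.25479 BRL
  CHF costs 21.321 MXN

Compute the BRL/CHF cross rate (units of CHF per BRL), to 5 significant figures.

BRL/CHF = 0.18408

1 BRL ÷ 0.25479 = 3.9248 MXN
3.9248 MXN ÷ 21.321 = 0.184081 CHF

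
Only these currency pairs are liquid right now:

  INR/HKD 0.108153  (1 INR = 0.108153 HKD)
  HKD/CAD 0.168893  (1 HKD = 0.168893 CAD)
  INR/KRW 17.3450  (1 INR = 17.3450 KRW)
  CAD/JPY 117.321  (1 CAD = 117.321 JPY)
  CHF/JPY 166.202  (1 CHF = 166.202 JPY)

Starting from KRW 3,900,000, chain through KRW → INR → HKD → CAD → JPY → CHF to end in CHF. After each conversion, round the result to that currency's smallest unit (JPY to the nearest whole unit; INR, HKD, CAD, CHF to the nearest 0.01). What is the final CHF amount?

CHF 2,899.21

KRW 3,900,000 ÷ 17.3450 = INR 224,848.66
INR 224,848.66 × 0.108153 = HKD 24,318.06
HKD 24,318.06 × 0.168893 = CAD 4,107.15
CAD 4,107.15 × 117.321 = JPY 481,855
JPY 481,855 ÷ 166.202 = CHF 2,899.21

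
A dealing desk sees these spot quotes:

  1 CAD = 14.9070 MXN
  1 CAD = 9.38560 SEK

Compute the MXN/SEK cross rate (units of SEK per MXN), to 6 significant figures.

1 MXN ÷ 14.9070 = 0.0670826 CAD
0.0670826 CAD × 9.38560 = 0.62961 SEK

MXN/SEK = 0.629610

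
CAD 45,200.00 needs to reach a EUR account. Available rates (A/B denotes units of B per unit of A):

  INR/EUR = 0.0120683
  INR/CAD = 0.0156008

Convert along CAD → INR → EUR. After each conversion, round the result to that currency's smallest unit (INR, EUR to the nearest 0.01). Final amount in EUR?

CAD 45,200.00 ÷ 0.0156008 = INR 2,897,287.32
INR 2,897,287.32 × 0.0120683 = EUR 34,965.33

EUR 34,965.33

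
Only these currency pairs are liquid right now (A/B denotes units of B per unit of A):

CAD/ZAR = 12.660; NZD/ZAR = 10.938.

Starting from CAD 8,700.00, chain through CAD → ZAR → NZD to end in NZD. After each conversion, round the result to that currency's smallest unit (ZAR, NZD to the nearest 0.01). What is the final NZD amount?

CAD 8,700.00 × 12.660 = ZAR 110,142.00
ZAR 110,142.00 ÷ 10.938 = NZD 10,069.67

NZD 10,069.67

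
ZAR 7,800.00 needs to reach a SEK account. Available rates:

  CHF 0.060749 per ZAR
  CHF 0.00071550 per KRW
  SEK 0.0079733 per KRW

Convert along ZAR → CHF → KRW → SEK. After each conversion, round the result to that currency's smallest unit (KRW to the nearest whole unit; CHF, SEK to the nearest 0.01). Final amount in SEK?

ZAR 7,800.00 × 0.060749 = CHF 473.84
CHF 473.84 ÷ 0.00071550 = KRW 662,250
KRW 662,250 × 0.0079733 = SEK 5,280.32

SEK 5,280.32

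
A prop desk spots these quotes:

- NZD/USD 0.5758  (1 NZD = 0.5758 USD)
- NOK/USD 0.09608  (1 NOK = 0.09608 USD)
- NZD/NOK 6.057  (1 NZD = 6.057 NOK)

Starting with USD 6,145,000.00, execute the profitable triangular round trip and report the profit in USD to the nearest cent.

Profit: USD 65,703.48

Profitable loop is USD → NZD → NOK → USD:
USD 6,145,000.00 ÷ 0.5758 = NZD 10,672,108.37
NZD 10,672,108.37 × 6.057 = NOK 64,640,960.40
NOK 64,640,960.40 × 0.09608 = USD 6,210,703.48
Profit = USD 6,210,703.48 − USD 6,145,000.00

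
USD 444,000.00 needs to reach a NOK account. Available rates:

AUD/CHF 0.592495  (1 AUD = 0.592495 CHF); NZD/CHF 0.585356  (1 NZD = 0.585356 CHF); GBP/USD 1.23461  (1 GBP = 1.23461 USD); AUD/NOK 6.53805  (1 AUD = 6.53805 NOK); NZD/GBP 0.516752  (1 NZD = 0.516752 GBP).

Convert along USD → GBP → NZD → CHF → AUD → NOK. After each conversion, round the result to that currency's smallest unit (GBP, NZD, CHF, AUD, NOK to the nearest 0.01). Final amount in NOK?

USD 444,000.00 ÷ 1.23461 = GBP 359,627.74
GBP 359,627.74 ÷ 0.516752 = NZD 695,938.75
NZD 695,938.75 × 0.585356 = CHF 407,371.92
CHF 407,371.92 ÷ 0.592495 = AUD 687,553.35
AUD 687,553.35 × 6.53805 = NOK 4,495,258.18

NOK 4,495,258.18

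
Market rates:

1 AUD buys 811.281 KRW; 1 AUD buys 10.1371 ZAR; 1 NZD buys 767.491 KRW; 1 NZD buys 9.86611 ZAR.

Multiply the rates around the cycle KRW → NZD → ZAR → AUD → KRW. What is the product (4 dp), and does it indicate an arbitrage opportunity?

1.0288 (arbitrage exists)

Around KRW → NZD → ZAR → AUD → KRW: 1 ÷ 767.491 × 9.86611 ÷ 10.1371 × 811.281 = 1.028798
Product > 1; profitable direction is KRW → NZD → ZAR → AUD → KRW.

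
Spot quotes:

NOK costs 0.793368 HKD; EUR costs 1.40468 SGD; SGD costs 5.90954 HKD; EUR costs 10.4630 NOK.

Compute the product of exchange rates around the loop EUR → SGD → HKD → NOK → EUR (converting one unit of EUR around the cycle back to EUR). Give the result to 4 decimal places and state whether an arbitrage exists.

Around EUR → SGD → HKD → NOK → EUR: 1 × 1.40468 × 5.90954 ÷ 0.793368 ÷ 10.4630 = 1.000000
Product ≈ 1 (deviation 0.000%, within rounding noise).

1.0000 (no arbitrage)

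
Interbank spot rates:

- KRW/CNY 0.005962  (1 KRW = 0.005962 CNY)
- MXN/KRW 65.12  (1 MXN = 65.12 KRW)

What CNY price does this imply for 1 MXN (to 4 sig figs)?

1 MXN × 65.12 = 65.12 KRW
65.12 KRW × 0.005962 = 0.388245 CNY

MXN/CNY = 0.3882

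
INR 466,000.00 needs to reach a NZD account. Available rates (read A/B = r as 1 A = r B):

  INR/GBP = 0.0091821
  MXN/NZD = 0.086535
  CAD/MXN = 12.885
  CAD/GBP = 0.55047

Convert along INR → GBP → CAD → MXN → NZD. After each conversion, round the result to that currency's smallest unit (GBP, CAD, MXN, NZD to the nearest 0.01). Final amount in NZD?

NZD 8,667.03

INR 466,000.00 × 0.0091821 = GBP 4,278.86
GBP 4,278.86 ÷ 0.55047 = CAD 7,773.10
CAD 7,773.10 × 12.885 = MXN 100,156.39
MXN 100,156.39 × 0.086535 = NZD 8,667.03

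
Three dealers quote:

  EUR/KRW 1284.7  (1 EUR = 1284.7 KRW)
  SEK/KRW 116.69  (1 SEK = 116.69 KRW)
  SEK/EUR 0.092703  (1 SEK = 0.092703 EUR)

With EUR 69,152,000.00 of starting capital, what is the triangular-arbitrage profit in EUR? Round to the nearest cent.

Profitable loop is EUR → KRW → SEK → EUR:
EUR 69,152,000.00 × 1284.7 = KRW 88,839,574,400
KRW 88,839,574,400 ÷ 116.69 = SEK 761,329,800.33
SEK 761,329,800.33 × 0.092703 = EUR 70,577,556.48
Profit = EUR 70,577,556.48 − EUR 69,152,000.00

Profit: EUR 1,425,556.48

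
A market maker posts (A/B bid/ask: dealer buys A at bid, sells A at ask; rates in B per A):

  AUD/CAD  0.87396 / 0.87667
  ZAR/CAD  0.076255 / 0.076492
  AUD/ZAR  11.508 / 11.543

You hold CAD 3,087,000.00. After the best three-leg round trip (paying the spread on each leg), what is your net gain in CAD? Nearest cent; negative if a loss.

Best loop CAD → AUD → ZAR → CAD:
CAD 3,087,000.00 ÷ 0.87667 (buy AUD at ask) = AUD 3,521,279.39
AUD 3,521,279.39 × 11.508 (sell AUD at bid) = ZAR 40,522,883.18
ZAR 40,522,883.18 × 0.076255 (sell ZAR at bid) = CAD 3,090,072.46

Net profit: CAD 3,072.46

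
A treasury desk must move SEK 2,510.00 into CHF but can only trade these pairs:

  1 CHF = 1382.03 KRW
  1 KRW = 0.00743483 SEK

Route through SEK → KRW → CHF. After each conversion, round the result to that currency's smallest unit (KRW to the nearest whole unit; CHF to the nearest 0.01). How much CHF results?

CHF 244.28

SEK 2,510.00 ÷ 0.00743483 = KRW 337,600
KRW 337,600 ÷ 1382.03 = CHF 244.28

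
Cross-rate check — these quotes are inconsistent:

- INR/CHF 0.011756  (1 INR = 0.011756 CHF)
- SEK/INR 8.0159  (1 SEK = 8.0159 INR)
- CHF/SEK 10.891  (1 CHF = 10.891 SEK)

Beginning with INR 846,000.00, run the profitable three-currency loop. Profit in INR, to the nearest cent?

Profit: INR 22,260.39

Profitable loop is INR → CHF → SEK → INR:
INR 846,000.00 × 0.011756 = CHF 9,945.58
CHF 9,945.58 × 10.891 = SEK 108,317.27
SEK 108,317.27 × 8.0159 = INR 868,260.39
Profit = INR 868,260.39 − INR 846,000.00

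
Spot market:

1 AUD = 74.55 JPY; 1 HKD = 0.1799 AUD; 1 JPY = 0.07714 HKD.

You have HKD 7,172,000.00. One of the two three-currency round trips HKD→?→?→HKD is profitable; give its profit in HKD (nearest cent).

Profitable loop is HKD → AUD → JPY → HKD:
HKD 7,172,000.00 × 0.1799 = AUD 1,290,242.80
AUD 1,290,242.80 × 74.55 = JPY 96,187,601
JPY 96,187,601 × 0.07714 = HKD 7,419,911.52
Profit = HKD 7,419,911.52 − HKD 7,172,000.00

Profit: HKD 247,911.52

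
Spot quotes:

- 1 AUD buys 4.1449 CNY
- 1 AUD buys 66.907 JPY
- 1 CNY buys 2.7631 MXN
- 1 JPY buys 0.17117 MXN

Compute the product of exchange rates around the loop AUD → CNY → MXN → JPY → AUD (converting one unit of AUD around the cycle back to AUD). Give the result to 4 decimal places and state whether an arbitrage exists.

Around AUD → CNY → MXN → JPY → AUD: 1 × 4.1449 × 2.7631 ÷ 0.17117 ÷ 66.907 = 1.000026
Product ≈ 1 (deviation 0.003%, within rounding noise).

1.0000 (no arbitrage)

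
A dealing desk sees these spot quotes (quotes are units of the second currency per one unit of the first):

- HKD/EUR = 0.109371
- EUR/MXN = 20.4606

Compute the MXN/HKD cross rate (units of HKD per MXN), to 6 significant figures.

1 MXN ÷ 20.4606 = 0.0488744 EUR
0.0488744 EUR ÷ 0.109371 = 0.446868 HKD

MXN/HKD = 0.446868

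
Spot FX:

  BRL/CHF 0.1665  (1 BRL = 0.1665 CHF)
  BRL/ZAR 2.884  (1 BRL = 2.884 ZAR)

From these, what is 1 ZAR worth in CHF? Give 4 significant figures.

ZAR/CHF = 0.05773

1 ZAR ÷ 2.884 = 0.346741 BRL
0.346741 BRL × 0.1665 = 0.0577323 CHF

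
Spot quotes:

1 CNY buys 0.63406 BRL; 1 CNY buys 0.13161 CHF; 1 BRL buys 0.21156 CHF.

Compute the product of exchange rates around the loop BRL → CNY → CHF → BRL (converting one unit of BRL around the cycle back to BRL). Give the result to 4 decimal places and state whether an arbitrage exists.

0.9811 (arbitrage exists)

Around BRL → CNY → CHF → BRL: 1 ÷ 0.63406 × 0.13161 ÷ 0.21156 = 0.981126
Product < 1; profitable direction is BRL → CHF → CNY → BRL.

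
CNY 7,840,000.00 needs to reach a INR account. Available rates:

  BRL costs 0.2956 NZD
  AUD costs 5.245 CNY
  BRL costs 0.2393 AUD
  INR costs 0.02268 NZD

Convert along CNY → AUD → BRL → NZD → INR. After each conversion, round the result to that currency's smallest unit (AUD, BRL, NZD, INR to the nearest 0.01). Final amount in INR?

INR 81,412,155.20

CNY 7,840,000.00 ÷ 5.245 = AUD 1,494,756.91
AUD 1,494,756.91 ÷ 0.2393 = BRL 6,246,372.38
BRL 6,246,372.38 × 0.2956 = NZD 1,846,427.68
NZD 1,846,427.68 ÷ 0.02268 = INR 81,412,155.20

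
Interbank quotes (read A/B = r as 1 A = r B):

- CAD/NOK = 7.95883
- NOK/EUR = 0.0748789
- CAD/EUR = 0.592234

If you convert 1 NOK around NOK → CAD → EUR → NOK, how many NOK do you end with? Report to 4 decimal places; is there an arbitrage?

Around NOK → CAD → EUR → NOK: 1 ÷ 7.95883 × 0.592234 ÷ 0.0748789 = 0.993767
Product < 1; profitable direction is NOK → EUR → CAD → NOK.

0.9938 (arbitrage exists)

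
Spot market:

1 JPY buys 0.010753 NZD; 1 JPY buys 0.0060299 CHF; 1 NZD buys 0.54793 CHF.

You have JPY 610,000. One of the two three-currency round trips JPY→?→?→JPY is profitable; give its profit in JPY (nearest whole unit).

Profitable loop is JPY → CHF → NZD → JPY:
JPY 610,000 × 0.0060299 = CHF 3,678.24
CHF 3,678.24 ÷ 0.54793 = NZD 6,712.97
NZD 6,712.97 ÷ 0.010753 = JPY 624,288
Profit = JPY 624,288 − JPY 610,000

Profit: JPY 14,288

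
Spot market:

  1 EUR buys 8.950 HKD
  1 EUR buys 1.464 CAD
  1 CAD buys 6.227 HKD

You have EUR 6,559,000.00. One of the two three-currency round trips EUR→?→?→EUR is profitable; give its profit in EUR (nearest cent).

Profitable loop is EUR → CAD → HKD → EUR:
EUR 6,559,000.00 × 1.464 = CAD 9,602,376.00
CAD 9,602,376.00 × 6.227 = HKD 59,793,995.35
HKD 59,793,995.35 ÷ 8.950 = EUR 6,680,893.34
Profit = EUR 6,680,893.34 − EUR 6,559,000.00

Profit: EUR 121,893.34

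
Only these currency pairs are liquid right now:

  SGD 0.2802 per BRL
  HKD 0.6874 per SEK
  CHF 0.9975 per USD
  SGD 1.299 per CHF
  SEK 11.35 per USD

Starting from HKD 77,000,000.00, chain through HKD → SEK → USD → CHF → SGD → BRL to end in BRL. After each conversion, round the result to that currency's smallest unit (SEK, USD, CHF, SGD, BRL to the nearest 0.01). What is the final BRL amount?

BRL 45,639,330.01

HKD 77,000,000.00 ÷ 0.6874 = SEK 112,016,293.28
SEK 112,016,293.28 ÷ 11.35 = USD 9,869,276.94
USD 9,869,276.94 × 0.9975 = CHF 9,844,603.75
CHF 9,844,603.75 × 1.299 = SGD 12,788,140.27
SGD 12,788,140.27 ÷ 0.2802 = BRL 45,639,330.01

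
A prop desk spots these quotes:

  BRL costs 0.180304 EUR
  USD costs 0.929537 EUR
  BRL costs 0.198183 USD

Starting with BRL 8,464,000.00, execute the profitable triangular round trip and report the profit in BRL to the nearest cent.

Profit: BRL 183,754.92

Profitable loop is BRL → USD → EUR → BRL:
BRL 8,464,000.00 × 0.198183 = USD 1,677,420.91
USD 1,677,420.91 × 0.929537 = EUR 1,559,224.80
EUR 1,559,224.80 ÷ 0.180304 = BRL 8,647,754.92
Profit = BRL 8,647,754.92 − BRL 8,464,000.00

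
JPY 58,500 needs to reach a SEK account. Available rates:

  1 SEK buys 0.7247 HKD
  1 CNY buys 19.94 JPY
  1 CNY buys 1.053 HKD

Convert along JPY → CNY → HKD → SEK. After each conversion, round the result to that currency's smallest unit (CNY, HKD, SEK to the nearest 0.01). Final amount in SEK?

JPY 58,500 ÷ 19.94 = CNY 2,933.80
CNY 2,933.80 × 1.053 = HKD 3,089.29
HKD 3,089.29 ÷ 0.7247 = SEK 4,262.85

SEK 4,262.85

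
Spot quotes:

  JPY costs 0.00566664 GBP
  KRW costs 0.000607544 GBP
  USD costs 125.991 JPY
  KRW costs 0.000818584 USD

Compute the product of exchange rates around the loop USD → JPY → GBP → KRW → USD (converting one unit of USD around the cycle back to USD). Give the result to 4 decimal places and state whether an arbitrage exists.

0.9619 (arbitrage exists)

Around USD → JPY → GBP → KRW → USD: 1 × 125.991 × 0.00566664 ÷ 0.000607544 × 0.000818584 = 0.961946
Product < 1; profitable direction is USD → KRW → GBP → JPY → USD.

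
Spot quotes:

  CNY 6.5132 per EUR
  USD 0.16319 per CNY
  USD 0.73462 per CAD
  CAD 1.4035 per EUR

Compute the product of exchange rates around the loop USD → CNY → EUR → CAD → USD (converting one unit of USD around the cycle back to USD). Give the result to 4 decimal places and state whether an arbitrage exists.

0.9700 (arbitrage exists)

Around USD → CNY → EUR → CAD → USD: 1 ÷ 0.16319 ÷ 6.5132 × 1.4035 × 0.73462 = 0.970035
Product < 1; profitable direction is USD → CAD → EUR → CNY → USD.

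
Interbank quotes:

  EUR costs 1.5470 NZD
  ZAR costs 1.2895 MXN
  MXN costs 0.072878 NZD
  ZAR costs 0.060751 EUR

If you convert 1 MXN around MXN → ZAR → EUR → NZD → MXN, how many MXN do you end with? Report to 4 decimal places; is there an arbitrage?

Around MXN → ZAR → EUR → NZD → MXN: 1 ÷ 1.2895 × 0.060751 × 1.5470 ÷ 0.072878 = 1.000060
Product ≈ 1 (deviation 0.006%, within rounding noise).

1.0001 (no arbitrage)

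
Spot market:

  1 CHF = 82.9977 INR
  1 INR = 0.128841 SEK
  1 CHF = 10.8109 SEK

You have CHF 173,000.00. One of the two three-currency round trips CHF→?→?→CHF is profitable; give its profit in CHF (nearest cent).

Profitable loop is CHF → SEK → INR → CHF:
CHF 173,000.00 × 10.8109 = SEK 1,870,285.70
SEK 1,870,285.70 ÷ 0.128841 = INR 14,516,230.86
INR 14,516,230.86 ÷ 82.9977 = CHF 174,899.19
Profit = CHF 174,899.19 − CHF 173,000.00

Profit: CHF 1,899.19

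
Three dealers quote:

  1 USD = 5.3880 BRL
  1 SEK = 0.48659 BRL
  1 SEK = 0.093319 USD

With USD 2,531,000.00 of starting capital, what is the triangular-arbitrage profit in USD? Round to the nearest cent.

Profitable loop is USD → BRL → SEK → USD:
USD 2,531,000.00 × 5.3880 = BRL 13,637,028.00
BRL 13,637,028.00 ÷ 0.48659 = SEK 28,025,705.42
SEK 28,025,705.42 × 0.093319 = USD 2,615,330.80
Profit = USD 2,615,330.80 − USD 2,531,000.00

Profit: USD 84,330.80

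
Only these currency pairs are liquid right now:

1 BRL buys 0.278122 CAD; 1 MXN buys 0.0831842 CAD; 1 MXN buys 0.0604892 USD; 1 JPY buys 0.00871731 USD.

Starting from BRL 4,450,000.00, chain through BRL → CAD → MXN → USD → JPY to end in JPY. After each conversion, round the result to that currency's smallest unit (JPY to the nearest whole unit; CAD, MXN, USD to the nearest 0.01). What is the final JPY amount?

BRL 4,450,000.00 × 0.278122 = CAD 1,237,642.90
CAD 1,237,642.90 ÷ 0.0831842 = MXN 14,878,341.08
MXN 14,878,341.08 × 0.0604892 = USD 899,978.95
USD 899,978.95 ÷ 0.00871731 = JPY 103,240,443

JPY 103,240,443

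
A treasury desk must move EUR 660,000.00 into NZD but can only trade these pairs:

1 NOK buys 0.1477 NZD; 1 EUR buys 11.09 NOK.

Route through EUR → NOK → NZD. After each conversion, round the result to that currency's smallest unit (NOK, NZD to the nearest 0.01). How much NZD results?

EUR 660,000.00 × 11.09 = NOK 7,319,400.00
NOK 7,319,400.00 × 0.1477 = NZD 1,081,075.38

NZD 1,081,075.38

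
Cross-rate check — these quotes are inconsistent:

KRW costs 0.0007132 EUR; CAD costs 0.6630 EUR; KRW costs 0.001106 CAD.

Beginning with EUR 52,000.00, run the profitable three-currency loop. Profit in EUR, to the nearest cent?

Profit: EUR 1,463.90

Profitable loop is EUR → KRW → CAD → EUR:
EUR 52,000.00 ÷ 0.0007132 = KRW 72,910,824
KRW 72,910,824 × 0.001106 = CAD 80,639.37
CAD 80,639.37 × 0.6630 = EUR 53,463.90
Profit = EUR 53,463.90 − EUR 52,000.00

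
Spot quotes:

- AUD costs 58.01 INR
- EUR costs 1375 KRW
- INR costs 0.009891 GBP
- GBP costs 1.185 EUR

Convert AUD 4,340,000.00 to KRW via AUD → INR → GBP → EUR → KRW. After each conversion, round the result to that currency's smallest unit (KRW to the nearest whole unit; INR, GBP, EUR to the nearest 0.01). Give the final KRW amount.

AUD 4,340,000.00 × 58.01 = INR 251,763,400.00
INR 251,763,400.00 × 0.009891 = GBP 2,490,191.79
GBP 2,490,191.79 × 1.185 = EUR 2,950,877.27
EUR 2,950,877.27 × 1375 = KRW 4,057,456,246

KRW 4,057,456,246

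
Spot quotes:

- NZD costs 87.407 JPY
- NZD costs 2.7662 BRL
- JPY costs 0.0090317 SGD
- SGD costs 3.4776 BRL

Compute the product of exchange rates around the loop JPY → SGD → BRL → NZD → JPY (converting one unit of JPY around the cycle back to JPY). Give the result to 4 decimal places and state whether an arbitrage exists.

0.9925 (arbitrage exists)

Around JPY → SGD → BRL → NZD → JPY: 1 × 0.0090317 × 3.4776 ÷ 2.7662 × 87.407 = 0.992457
Product < 1; profitable direction is JPY → NZD → BRL → SGD → JPY.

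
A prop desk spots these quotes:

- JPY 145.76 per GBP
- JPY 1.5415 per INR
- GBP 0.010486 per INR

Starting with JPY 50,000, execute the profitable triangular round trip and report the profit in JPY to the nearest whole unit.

Profit: JPY 427

Profitable loop is JPY → GBP → INR → JPY:
JPY 50,000 ÷ 145.76 = GBP 343.03
GBP 343.03 ÷ 0.010486 = INR 32,713.11
INR 32,713.11 × 1.5415 = JPY 50,427
Profit = JPY 50,427 − JPY 50,000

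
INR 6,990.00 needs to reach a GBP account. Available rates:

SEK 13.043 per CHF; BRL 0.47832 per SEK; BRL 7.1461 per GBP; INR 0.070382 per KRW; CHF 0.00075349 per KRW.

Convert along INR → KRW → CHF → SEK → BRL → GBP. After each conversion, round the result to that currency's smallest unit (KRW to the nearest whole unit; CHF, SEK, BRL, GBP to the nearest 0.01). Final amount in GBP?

GBP 65.33

INR 6,990.00 ÷ 0.070382 = KRW 99,315
KRW 99,315 × 0.00075349 = CHF 74.83
CHF 74.83 × 13.043 = SEK 976.01
SEK 976.01 × 0.47832 = BRL 466.85
BRL 466.85 ÷ 7.1461 = GBP 65.33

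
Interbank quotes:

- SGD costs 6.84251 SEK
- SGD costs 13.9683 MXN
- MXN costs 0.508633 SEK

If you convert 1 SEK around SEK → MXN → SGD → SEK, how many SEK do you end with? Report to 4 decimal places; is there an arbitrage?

Around SEK → MXN → SGD → SEK: 1 ÷ 0.508633 ÷ 13.9683 × 6.84251 = 0.963091
Product < 1; profitable direction is SEK → SGD → MXN → SEK.

0.9631 (arbitrage exists)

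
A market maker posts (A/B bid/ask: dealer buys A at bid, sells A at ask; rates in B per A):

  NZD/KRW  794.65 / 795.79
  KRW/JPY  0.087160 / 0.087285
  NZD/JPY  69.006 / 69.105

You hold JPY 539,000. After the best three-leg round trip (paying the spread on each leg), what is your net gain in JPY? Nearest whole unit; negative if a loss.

Best loop JPY → NZD → KRW → JPY:
JPY 539,000 ÷ 69.105 (buy NZD at ask) = NZD 7,799.73
NZD 7,799.73 × 794.65 (sell NZD at bid) = KRW 6,198,052
KRW 6,198,052 × 0.087160 (sell KRW at bid) = JPY 540,222

Net profit: JPY 1,222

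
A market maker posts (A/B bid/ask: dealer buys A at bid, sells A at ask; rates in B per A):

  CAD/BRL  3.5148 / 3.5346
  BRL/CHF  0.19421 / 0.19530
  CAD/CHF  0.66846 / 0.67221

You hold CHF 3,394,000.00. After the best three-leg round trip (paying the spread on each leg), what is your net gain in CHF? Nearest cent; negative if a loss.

Net profit: CHF 52,506.29

Best loop CHF → CAD → BRL → CHF:
CHF 3,394,000.00 ÷ 0.67221 (buy CAD at ask) = CAD 5,049,017.42
CAD 5,049,017.42 × 3.5148 (sell CAD at bid) = BRL 17,746,286.43
BRL 17,746,286.43 × 0.19421 (sell BRL at bid) = CHF 3,446,506.29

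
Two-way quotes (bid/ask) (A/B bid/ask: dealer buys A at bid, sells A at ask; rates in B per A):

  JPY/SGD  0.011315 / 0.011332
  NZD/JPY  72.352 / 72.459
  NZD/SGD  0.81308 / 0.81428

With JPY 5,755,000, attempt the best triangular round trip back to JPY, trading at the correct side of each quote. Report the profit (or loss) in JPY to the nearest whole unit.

Best loop JPY → SGD → NZD → JPY:
JPY 5,755,000 × 0.011315 (sell JPY at bid) = SGD 65,117.83
SGD 65,117.83 ÷ 0.81428 (buy NZD at ask) = NZD 79,969.82
NZD 79,969.82 × 72.352 (sell NZD at bid) = JPY 5,785,976

Net profit: JPY 30,976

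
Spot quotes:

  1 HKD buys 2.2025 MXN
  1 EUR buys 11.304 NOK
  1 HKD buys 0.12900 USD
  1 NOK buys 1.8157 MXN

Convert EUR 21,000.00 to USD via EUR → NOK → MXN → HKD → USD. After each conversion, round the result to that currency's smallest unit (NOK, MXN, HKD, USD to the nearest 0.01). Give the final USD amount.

EUR 21,000.00 × 11.304 = NOK 237,384.00
NOK 237,384.00 × 1.8157 = MXN 431,018.13
MXN 431,018.13 ÷ 2.2025 = HKD 195,694.95
HKD 195,694.95 × 0.12900 = USD 25,244.65

USD 25,244.65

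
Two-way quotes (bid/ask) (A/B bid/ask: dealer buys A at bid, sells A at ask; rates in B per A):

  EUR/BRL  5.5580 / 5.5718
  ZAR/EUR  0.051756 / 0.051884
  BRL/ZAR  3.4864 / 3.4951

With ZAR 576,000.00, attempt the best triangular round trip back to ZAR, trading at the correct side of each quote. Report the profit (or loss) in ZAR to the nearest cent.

Net profit: ZAR 1,668.84

Best loop ZAR → EUR → BRL → ZAR:
ZAR 576,000.00 × 0.051756 (sell ZAR at bid) = EUR 29,811.46
EUR 29,811.46 × 5.5580 (sell EUR at bid) = BRL 165,692.07
BRL 165,692.07 × 3.4864 (sell BRL at bid) = ZAR 577,668.84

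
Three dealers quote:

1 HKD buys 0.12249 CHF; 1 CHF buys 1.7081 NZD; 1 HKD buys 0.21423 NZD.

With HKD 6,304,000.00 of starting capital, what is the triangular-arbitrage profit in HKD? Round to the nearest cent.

Profitable loop is HKD → NZD → CHF → HKD:
HKD 6,304,000.00 × 0.21423 = NZD 1,350,505.92
NZD 1,350,505.92 ÷ 1.7081 = CHF 790,648.04
CHF 790,648.04 ÷ 0.12249 = HKD 6,454,796.65
Profit = HKD 6,454,796.65 − HKD 6,304,000.00

Profit: HKD 150,796.65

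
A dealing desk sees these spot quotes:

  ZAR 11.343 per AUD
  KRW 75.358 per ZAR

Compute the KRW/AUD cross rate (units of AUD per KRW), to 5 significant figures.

1 KRW ÷ 75.358 = 0.01327 ZAR
0.01327 ZAR ÷ 11.343 = 0.00116988 AUD

KRW/AUD = 0.0011699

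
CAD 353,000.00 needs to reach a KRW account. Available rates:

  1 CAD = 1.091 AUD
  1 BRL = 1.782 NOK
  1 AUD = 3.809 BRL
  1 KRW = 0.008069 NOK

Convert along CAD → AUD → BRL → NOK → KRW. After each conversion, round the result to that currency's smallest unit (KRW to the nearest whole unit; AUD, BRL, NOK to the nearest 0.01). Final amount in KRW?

CAD 353,000.00 × 1.091 = AUD 385,123.00
AUD 385,123.00 × 3.809 = BRL 1,466,933.51
BRL 1,466,933.51 × 1.782 = NOK 2,614,075.51
NOK 2,614,075.51 ÷ 0.008069 = KRW 323,965,239

KRW 323,965,239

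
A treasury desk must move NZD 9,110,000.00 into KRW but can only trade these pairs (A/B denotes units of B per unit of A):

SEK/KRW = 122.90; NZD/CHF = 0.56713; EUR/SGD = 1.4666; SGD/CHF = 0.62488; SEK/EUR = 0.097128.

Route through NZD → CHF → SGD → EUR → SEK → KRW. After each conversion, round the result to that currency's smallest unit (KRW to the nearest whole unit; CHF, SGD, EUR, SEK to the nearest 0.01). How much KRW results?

NZD 9,110,000.00 × 0.56713 = CHF 5,166,554.30
CHF 5,166,554.30 ÷ 0.62488 = SGD 8,268,074.35
SGD 8,268,074.35 ÷ 1.4666 = EUR 5,637,579.67
EUR 5,637,579.67 ÷ 0.097128 = SEK 58,042,785.50
SEK 58,042,785.50 × 122.90 = KRW 7,133,458,338

KRW 7,133,458,338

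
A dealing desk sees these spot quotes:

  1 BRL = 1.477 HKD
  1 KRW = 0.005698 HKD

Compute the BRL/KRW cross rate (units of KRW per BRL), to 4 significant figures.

BRL/KRW = 259.2

1 BRL × 1.477 = 1.477 HKD
1.477 HKD ÷ 0.005698 = 259.214 KRW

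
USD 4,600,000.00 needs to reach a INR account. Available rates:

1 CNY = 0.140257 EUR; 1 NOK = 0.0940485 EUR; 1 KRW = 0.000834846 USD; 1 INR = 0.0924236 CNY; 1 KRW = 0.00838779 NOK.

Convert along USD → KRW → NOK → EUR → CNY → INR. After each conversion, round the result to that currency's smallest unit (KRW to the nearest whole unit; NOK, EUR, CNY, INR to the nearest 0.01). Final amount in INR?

USD 4,600,000.00 ÷ 0.000834846 = KRW 5,509,998,251
KRW 5,509,998,251 × 0.00838779 = NOK 46,216,708.23
NOK 46,216,708.23 × 0.0940485 = EUR 4,346,612.08
EUR 4,346,612.08 ÷ 0.140257 = CNY 30,990,339.73
CNY 30,990,339.73 ÷ 0.0924236 = INR 335,307,645.77

INR 335,307,645.77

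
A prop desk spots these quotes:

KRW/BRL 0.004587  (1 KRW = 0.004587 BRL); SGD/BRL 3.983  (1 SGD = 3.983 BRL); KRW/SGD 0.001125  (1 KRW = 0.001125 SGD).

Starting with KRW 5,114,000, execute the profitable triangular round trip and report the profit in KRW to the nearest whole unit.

Profitable loop is KRW → BRL → SGD → KRW:
KRW 5,114,000 × 0.004587 = BRL 23,457.92
BRL 23,457.92 ÷ 3.983 = SGD 5,889.51
SGD 5,889.51 ÷ 0.001125 = KRW 5,235,120
Profit = KRW 5,235,120 − KRW 5,114,000

Profit: KRW 121,120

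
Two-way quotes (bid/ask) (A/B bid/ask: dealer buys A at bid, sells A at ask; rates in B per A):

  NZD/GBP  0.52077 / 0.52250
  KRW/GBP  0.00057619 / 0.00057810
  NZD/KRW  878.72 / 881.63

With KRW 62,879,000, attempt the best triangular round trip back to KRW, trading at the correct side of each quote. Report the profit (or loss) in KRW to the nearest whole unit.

Best loop KRW → NZD → GBP → KRW:
KRW 62,879,000 ÷ 881.63 (buy NZD at ask) = NZD 71,321.30
NZD 71,321.30 × 0.52077 (sell NZD at bid) = GBP 37,141.99
GBP 37,141.99 ÷ 0.00057810 (buy KRW at ask) = KRW 64,248,391

Net profit: KRW 1,369,391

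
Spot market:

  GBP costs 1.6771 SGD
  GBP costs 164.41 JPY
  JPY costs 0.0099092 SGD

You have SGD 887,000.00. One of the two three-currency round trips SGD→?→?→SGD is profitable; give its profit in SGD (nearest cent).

Profitable loop is SGD → JPY → GBP → SGD:
SGD 887,000.00 ÷ 0.0099092 = JPY 89,512,776
JPY 89,512,776 ÷ 164.41 = GBP 544,448.49
GBP 544,448.49 × 1.6771 = SGD 913,094.56
Profit = SGD 913,094.56 − SGD 887,000.00

Profit: SGD 26,094.56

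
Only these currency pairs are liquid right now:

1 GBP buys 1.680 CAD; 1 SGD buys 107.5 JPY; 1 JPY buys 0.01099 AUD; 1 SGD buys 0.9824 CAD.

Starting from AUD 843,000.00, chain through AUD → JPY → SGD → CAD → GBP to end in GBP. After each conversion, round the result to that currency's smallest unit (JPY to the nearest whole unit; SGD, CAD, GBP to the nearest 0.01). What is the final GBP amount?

AUD 843,000.00 ÷ 0.01099 = JPY 76,706,096
JPY 76,706,096 ÷ 107.5 = SGD 713,545.08
SGD 713,545.08 × 0.9824 = CAD 700,986.69
CAD 700,986.69 ÷ 1.680 = GBP 417,253.98

GBP 417,253.98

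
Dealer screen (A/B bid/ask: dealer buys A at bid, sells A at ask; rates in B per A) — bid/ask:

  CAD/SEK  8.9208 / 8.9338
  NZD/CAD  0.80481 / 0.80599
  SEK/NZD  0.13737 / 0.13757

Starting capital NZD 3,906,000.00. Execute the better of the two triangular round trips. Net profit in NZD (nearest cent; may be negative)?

Net profit: NZD 37,143.86

Best loop NZD → SEK → CAD → NZD:
NZD 3,906,000.00 ÷ 0.13757 (buy SEK at ask) = SEK 28,392,818.20
SEK 28,392,818.20 ÷ 8.9338 (buy CAD at ask) = CAD 3,178,134.52
CAD 3,178,134.52 ÷ 0.80599 (buy NZD at ask) = NZD 3,943,143.86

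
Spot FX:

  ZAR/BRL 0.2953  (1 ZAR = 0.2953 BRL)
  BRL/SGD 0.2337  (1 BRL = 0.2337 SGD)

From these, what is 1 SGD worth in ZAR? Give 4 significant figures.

SGD/ZAR = 14.49

1 SGD ÷ 0.2337 = 4.27899 BRL
4.27899 BRL ÷ 0.2953 = 14.4903 ZAR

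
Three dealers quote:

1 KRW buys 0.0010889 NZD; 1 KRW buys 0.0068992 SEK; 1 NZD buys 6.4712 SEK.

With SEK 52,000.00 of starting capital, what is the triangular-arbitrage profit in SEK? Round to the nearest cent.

Profit: SEK 1,110.14

Profitable loop is SEK → KRW → NZD → SEK:
SEK 52,000.00 ÷ 0.0068992 = KRW 7,537,106
KRW 7,537,106 × 0.0010889 = NZD 8,207.15
NZD 8,207.15 × 6.4712 = SEK 53,110.14
Profit = SEK 53,110.14 − SEK 52,000.00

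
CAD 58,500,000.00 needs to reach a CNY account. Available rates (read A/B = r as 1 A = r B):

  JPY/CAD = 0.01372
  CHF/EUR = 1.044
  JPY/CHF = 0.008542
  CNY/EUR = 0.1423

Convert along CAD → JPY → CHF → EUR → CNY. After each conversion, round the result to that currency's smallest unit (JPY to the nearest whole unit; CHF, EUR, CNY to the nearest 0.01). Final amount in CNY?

CAD 58,500,000.00 ÷ 0.01372 = JPY 4,263,848,397
JPY 4,263,848,397 × 0.008542 = CHF 36,421,793.01
CHF 36,421,793.01 × 1.044 = EUR 38,024,351.90
EUR 38,024,351.90 ÷ 0.1423 = CNY 267,212,592.41

CNY 267,212,592.41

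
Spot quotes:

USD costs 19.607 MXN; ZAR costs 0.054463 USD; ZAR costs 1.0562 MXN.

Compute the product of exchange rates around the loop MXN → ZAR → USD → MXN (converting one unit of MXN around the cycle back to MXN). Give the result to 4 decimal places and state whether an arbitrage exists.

Around MXN → ZAR → USD → MXN: 1 ÷ 1.0562 × 0.054463 × 19.607 = 1.011036
Product > 1; profitable direction is MXN → ZAR → USD → MXN.

1.0110 (arbitrage exists)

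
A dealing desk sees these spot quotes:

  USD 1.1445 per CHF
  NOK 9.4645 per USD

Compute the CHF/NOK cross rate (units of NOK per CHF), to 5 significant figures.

CHF/NOK = 10.832

1 CHF × 1.1445 = 1.1445 USD
1.1445 USD × 9.4645 = 10.8321 NOK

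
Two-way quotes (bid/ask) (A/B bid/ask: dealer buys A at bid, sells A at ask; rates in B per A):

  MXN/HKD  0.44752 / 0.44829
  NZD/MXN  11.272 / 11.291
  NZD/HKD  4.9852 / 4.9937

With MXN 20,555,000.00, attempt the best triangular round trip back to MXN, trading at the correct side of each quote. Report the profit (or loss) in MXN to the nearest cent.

Best loop MXN → HKD → NZD → MXN:
MXN 20,555,000.00 × 0.44752 (sell MXN at bid) = HKD 9,198,773.60
HKD 9,198,773.60 ÷ 4.9937 (buy NZD at ask) = NZD 1,842,075.74
NZD 1,842,075.74 × 11.272 (sell NZD at bid) = MXN 20,763,877.69

Net profit: MXN 208,877.69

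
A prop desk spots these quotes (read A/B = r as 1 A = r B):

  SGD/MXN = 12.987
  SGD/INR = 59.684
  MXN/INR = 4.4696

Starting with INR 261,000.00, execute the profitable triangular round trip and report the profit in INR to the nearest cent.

Profit: INR 7,361.94

Profitable loop is INR → MXN → SGD → INR:
INR 261,000.00 ÷ 4.4696 = MXN 58,394.49
MXN 58,394.49 ÷ 12.987 = SGD 4,496.38
SGD 4,496.38 × 59.684 = INR 268,361.94
Profit = INR 268,361.94 − INR 261,000.00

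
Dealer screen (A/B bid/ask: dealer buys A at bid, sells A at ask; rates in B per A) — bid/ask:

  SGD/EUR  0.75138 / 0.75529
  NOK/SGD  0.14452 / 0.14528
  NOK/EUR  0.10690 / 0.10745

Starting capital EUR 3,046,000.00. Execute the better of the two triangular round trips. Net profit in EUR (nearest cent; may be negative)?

Net profit: EUR 32,300.86

Best loop EUR → NOK → SGD → EUR:
EUR 3,046,000.00 ÷ 0.10745 (buy NOK at ask) = NOK 28,348,068.87
NOK 28,348,068.87 × 0.14452 (sell NOK at bid) = SGD 4,096,862.91
SGD 4,096,862.91 × 0.75138 (sell SGD at bid) = EUR 3,078,300.86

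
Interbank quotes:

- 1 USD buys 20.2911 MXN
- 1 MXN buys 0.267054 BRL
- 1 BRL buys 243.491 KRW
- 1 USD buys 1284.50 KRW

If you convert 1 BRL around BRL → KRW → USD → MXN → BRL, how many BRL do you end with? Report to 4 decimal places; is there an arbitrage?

1.0272 (arbitrage exists)

Around BRL → KRW → USD → MXN → BRL: 1 × 243.491 ÷ 1284.50 × 20.2911 × 0.267054 = 1.027196
Product > 1; profitable direction is BRL → KRW → USD → MXN → BRL.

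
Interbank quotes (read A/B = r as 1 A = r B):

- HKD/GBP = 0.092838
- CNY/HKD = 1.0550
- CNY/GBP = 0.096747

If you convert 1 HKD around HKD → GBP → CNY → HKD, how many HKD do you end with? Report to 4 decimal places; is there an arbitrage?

Around HKD → GBP → CNY → HKD: 1 × 0.092838 ÷ 0.096747 × 1.0550 = 1.012373
Product > 1; profitable direction is HKD → GBP → CNY → HKD.

1.0124 (arbitrage exists)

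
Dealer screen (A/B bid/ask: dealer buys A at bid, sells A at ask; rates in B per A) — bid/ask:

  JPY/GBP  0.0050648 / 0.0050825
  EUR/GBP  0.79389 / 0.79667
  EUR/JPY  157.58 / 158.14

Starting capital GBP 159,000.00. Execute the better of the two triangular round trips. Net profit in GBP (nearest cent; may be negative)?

Net profit: GBP 287.63

Best loop GBP → EUR → JPY → GBP:
GBP 159,000.00 ÷ 0.79667 (buy EUR at ask) = EUR 199,580.75
EUR 199,580.75 × 157.58 (sell EUR at bid) = JPY 31,449,935
JPY 31,449,935 × 0.0050648 (sell JPY at bid) = GBP 159,287.63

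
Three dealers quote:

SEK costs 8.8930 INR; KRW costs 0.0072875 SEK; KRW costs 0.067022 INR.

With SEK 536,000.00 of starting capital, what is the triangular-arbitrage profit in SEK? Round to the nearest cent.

Profit: SEK 18,313.32

Profitable loop is SEK → KRW → INR → SEK:
SEK 536,000.00 ÷ 0.0072875 = KRW 73,550,600
KRW 73,550,600 × 0.067022 = INR 4,929,508.34
INR 4,929,508.34 ÷ 8.8930 = SEK 554,313.32
Profit = SEK 554,313.32 − SEK 536,000.00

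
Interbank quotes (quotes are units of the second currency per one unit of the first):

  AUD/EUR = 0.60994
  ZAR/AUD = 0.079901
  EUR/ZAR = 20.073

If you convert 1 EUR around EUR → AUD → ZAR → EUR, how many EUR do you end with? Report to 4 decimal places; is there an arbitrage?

Around EUR → AUD → ZAR → EUR: 1 ÷ 0.60994 ÷ 0.079901 ÷ 20.073 = 1.022229
Product > 1; profitable direction is EUR → AUD → ZAR → EUR.

1.0222 (arbitrage exists)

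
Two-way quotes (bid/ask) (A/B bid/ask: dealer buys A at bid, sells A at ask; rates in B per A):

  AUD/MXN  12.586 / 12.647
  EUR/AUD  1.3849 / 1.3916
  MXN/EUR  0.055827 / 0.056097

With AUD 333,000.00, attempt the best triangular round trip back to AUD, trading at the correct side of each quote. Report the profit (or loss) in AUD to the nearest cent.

Net profit: AUD 4,289.37

Best loop AUD → EUR → MXN → AUD:
AUD 333,000.00 ÷ 1.3916 (buy EUR at ask) = EUR 239,292.90
EUR 239,292.90 ÷ 0.056097 (buy MXN at ask) = MXN 4,265,698.71
MXN 4,265,698.71 ÷ 12.647 (buy AUD at ask) = AUD 337,289.37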